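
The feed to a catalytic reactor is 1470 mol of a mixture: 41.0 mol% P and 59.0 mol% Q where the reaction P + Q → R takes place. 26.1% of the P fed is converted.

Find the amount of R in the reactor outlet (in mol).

157 mol

P reacted = 0.261 × 602.7 = 157.3 mol; ν_P = −1, so ξ = 157.3/1 = 157.3 mol.
Outlet amounts (n = n₀ + ν ξ):
  P: 602.7 − 1(157.3) = 445.4
  Q: 867.3 − 1(157.3) = 710
  R: 0 + 1(157.3) = 157.3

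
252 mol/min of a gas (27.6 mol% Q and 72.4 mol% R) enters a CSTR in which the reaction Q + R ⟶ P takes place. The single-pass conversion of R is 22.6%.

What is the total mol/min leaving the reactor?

211 mol/min

R reacted = 0.226 × 182.4 = 41.23 mol/min; ν_R = −1, so ξ = 41.23/1 = 41.23 mol/min.
Outlet amounts (n = n₀ + ν ξ):
  Q: 69.55 − 1(41.23) = 28.32
  R: 182.4 − 1(41.23) = 141.2
  P: 0 + 1(41.23) = 41.23
Total out = 28.32 + 141.2 + 41.23 = 210.8 mol/min.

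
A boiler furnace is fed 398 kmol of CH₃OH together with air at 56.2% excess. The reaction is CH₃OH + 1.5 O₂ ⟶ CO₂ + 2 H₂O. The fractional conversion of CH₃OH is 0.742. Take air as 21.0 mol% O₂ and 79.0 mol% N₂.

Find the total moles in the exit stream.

Stoichiometric O₂ = 1.5 × 398 = 597 kmol; O₂ fed = 597 × 1.562 = 932.5 kmol.
N₂ fed = 932.5 × 79/21 = 3508 kmol.
Fuel reacted = 0.742 × 398 → ξ = 295.3 kmol.
Outlet (n = n₀ + ν ξ):
  CH₃OH: 398 − 1(295.3) = 102.7
  O₂: 932.5 − 1.5(295.3) = 489.5
  N₂: 3508 (inert)
  CO₂: 0 + 1(295.3) = 295.3
  H₂O: 0 + 2(295.3) = 590.6
Total out = 102.7 + 489.5 + 3508 + 295.3 + 590.6 = 4986 kmol.

4990 kmol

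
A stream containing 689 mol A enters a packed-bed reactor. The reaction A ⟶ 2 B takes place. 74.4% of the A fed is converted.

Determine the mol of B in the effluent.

A reacted = 0.744 × 689 = 512.6 mol; ν_A = −1, so ξ = 512.6/1 = 512.6 mol.
Outlet amounts (n = n₀ + ν ξ):
  A: 689 − 1(512.6) = 176.4
  B: 0 + 2(512.6) = 1025

1030 mol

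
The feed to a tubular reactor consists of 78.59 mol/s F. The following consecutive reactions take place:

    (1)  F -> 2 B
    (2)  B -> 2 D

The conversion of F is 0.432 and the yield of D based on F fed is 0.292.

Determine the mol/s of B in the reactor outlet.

56.4 mol/s

Conversion of F: F consumed = 1ξ₁ = 0.432 × 78.59 → ξ₁ = 33.95 mol/s.
Yield of D: 2ξ₂ / 78.59 = 0.292 → ξ₂ = 11.47 mol/s.
Outlet amounts (n = n₀ + Σ ν·ξ):
  F: 78.59 − 1(33.95) = 44.64
  B: 0 + 2(33.95) − 1(11.47) = 56.43
  D: 0 + 2(11.47) = 22.95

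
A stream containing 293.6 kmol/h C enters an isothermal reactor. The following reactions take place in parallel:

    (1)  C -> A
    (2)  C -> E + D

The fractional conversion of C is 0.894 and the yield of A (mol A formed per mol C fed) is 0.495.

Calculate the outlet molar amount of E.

117 kmol/h

Yield of A: 1ξ₁ / 293.6 = 0.495 → ξ₁ = 145.3 kmol/h.
Conversion of C: 1ξ₁ + 1ξ₂ = 0.894 × 293.6 = 262.5 → ξ₂ = 117.1 kmol/h.
Outlet amounts (n = n₀ + Σ ν·ξ):
  C: 293.6 − 1(145.3) − 1(117.1) = 31.12
  A: 0 + 1(145.3) = 145.3
  E: 0 + 1(117.1) = 117.1
  D: 0 + 1(117.1) = 117.1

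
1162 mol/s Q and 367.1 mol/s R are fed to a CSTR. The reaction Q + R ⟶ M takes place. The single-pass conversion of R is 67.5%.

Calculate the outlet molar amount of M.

248 mol/s

R reacted = 0.675 × 367.1 = 247.8 mol/s; ν_R = −1, so ξ = 247.8/1 = 247.8 mol/s.
Outlet amounts (n = n₀ + ν ξ):
  Q: 1162 − 1(247.8) = 914.2
  R: 367.1 − 1(247.8) = 119.3
  M: 0 + 1(247.8) = 247.8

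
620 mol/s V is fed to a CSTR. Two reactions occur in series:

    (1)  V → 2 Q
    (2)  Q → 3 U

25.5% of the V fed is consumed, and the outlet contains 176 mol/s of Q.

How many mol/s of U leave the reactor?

421 mol/s

Conversion of V: V consumed = 1ξ₁ = 0.255 × 620 → ξ₁ = 158.1 mol/s.
Q balance: n_Q = 0 + 2ξ₁ − 1ξ₂ = 176 → ξ₂ = (2·158.1 − 176)/1 = 140.2 mol/s.
Outlet amounts (n = n₀ + Σ ν·ξ):
  V: 620 − 1(158.1) = 461.9
  Q: 0 + 2(158.1) − 1(140.2) = 176
  U: 0 + 3(140.2) = 420.6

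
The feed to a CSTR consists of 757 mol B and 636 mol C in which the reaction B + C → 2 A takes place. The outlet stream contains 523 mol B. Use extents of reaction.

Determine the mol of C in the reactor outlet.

402 mol

For B: n = n₀ − 1ξ → 523 = 757 − 1ξ, giving ξ = 234 mol.
Outlet amounts (n = n₀ + ν ξ):
  B: 757 − 1(234) = 523
  C: 636 − 1(234) = 402
  A: 0 + 2(234) = 468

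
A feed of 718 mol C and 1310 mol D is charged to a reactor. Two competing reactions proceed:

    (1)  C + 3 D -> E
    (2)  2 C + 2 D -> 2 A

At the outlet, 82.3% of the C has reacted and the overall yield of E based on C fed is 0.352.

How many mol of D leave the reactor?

214 mol

Yield of E: 1ξ₁ / 718 = 0.352 → ξ₁ = 252.7 mol.
Conversion of C: 1ξ₁ + 2ξ₂ = 0.823 × 718 = 590.9 → ξ₂ = 169.1 mol.
Outlet amounts (n = n₀ + Σ ν·ξ):
  C: 718 − 1(252.7) − 2(169.1) = 127.1
  D: 1310 − 3(252.7) − 2(169.1) = 213.6
  E: 0 + 1(252.7) = 252.7
  A: 0 + 2(169.1) = 338.2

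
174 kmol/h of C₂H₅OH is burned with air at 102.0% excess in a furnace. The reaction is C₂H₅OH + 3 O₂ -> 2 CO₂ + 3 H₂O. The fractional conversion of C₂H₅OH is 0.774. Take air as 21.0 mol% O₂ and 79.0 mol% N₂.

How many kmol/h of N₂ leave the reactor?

Stoichiometric O₂ = 3 × 174 = 522 kmol/h; O₂ fed = 522 × 2.020 = 1054 kmol/h.
N₂ fed = 1054 × 79/21 = 3967 kmol/h.
Fuel reacted = 0.774 × 174 → ξ = 134.7 kmol/h.
Outlet (n = n₀ + ν ξ):
  C₂H₅OH: 174 − 1(134.7) = 39.32
  O₂: 1054 − 3(134.7) = 650.4
  N₂: 3967 (inert)
  CO₂: 0 + 2(134.7) = 269.4
  H₂O: 0 + 3(134.7) = 404

3970 kmol/h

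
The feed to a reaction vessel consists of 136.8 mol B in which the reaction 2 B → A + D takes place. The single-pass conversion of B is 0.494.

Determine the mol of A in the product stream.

B reacted = 0.494 × 136.8 = 67.58 mol; ν_B = −2, so ξ = 67.58/2 = 33.79 mol.
Outlet amounts (n = n₀ + ν ξ):
  B: 136.8 − 2(33.79) = 69.22
  A: 0 + 1(33.79) = 33.79
  D: 0 + 1(33.79) = 33.79

33.8 mol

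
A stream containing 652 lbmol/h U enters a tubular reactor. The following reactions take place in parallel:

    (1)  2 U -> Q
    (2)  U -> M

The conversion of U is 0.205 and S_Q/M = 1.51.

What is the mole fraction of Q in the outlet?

0.0834

Conversion of U: U consumed = 0.205 × 652 = 133.7 lbmol/h = 2ξ₁ + 1ξ₂.
Selectivity: 1ξ₁ / (1ξ₂) = 1.51 → ξ₁ = 1.51 ξ₂.
Substitute: (2·1.51 + 1) ξ₂ = 133.7 → ξ₂ = 33.25 lbmol/h, ξ₁ = 50.21 lbmol/h.
Outlet amounts (n = n₀ + Σ ν·ξ):
  U: 652 − 2(50.21) − 1(33.25) = 518.3
  Q: 0 + 1(50.21) = 50.21
  M: 0 + 1(33.25) = 33.25
Total out = 601.8 lbmol/h; y_Q = 50.21 / 601.8 = 0.08343.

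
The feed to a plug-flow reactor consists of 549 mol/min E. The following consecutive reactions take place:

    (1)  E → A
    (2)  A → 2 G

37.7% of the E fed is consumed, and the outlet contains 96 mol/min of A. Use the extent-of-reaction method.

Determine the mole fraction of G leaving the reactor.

0.336

Conversion of E: E consumed = 1ξ₁ = 0.377 × 549 → ξ₁ = 207 mol/min.
A balance: n_A = 0 + 1ξ₁ − 1ξ₂ = 96 → ξ₂ = (1·207 − 96)/1 = 111 mol/min.
Outlet amounts (n = n₀ + Σ ν·ξ):
  E: 549 − 1(207) = 342
  A: 0 + 1(207) − 1(111) = 96
  G: 0 + 2(111) = 221.9
Total out = 660 mol/min; y_G = 221.9 / 660 = 0.3363.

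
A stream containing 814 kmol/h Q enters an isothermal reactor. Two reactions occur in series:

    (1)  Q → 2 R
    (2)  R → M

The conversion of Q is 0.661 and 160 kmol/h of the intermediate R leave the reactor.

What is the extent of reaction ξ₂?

Conversion of Q: Q consumed = 1ξ₁ = 0.661 × 814 → ξ₁ = 538.1 kmol/h.
R balance: n_R = 0 + 2ξ₁ − 1ξ₂ = 160 → ξ₂ = (2·538.1 − 160)/1 = 916.1 kmol/h.
Outlet amounts (n = n₀ + Σ ν·ξ):
  Q: 814 − 1(538.1) = 275.9
  R: 0 + 2(538.1) − 1(916.1) = 160
  M: 0 + 1(916.1) = 916.1

ξ₂ = 916 kmol/h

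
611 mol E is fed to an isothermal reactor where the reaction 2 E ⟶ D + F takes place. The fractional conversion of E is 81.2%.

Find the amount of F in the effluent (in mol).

E reacted = 0.812 × 611 = 496.1 mol; ν_E = −2, so ξ = 496.1/2 = 248.1 mol.
Outlet amounts (n = n₀ + ν ξ):
  E: 611 − 2(248.1) = 114.9
  D: 0 + 1(248.1) = 248.1
  F: 0 + 1(248.1) = 248.1

248 mol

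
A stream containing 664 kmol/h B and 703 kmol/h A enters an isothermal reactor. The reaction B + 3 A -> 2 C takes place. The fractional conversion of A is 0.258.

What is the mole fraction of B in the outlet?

A reacted = 0.258 × 703 = 181.4 kmol/h; ν_A = −3, so ξ = 181.4/3 = 60.46 kmol/h.
Outlet amounts (n = n₀ + ν ξ):
  B: 664 − 1(60.46) = 603.5
  A: 703 − 3(60.46) = 521.6
  C: 0 + 2(60.46) = 120.9
Total out = 1246 kmol/h; y_B = 603.5 / 1246 = 0.4844.

0.484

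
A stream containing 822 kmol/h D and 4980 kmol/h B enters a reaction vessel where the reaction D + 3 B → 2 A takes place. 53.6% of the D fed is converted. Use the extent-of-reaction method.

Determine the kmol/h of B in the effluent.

D reacted = 0.536 × 822 = 440.6 kmol/h; ν_D = −1, so ξ = 440.6/1 = 440.6 kmol/h.
Outlet amounts (n = n₀ + ν ξ):
  D: 822 − 1(440.6) = 381.4
  B: 4980 − 3(440.6) = 3658
  A: 0 + 2(440.6) = 881.2

3660 kmol/h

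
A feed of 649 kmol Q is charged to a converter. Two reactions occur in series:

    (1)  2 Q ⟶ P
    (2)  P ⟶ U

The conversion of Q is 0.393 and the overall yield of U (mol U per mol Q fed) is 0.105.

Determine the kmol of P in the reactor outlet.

59.4 kmol

Conversion of Q: Q consumed = 2ξ₁ = 0.393 × 649 → ξ₁ = 127.5 kmol.
Yield of U: 1ξ₂ / 649 = 0.105 → ξ₂ = 68.14 kmol.
Outlet amounts (n = n₀ + Σ ν·ξ):
  Q: 649 − 2(127.5) = 393.9
  P: 0 + 1(127.5) − 1(68.14) = 59.38
  U: 0 + 1(68.14) = 68.14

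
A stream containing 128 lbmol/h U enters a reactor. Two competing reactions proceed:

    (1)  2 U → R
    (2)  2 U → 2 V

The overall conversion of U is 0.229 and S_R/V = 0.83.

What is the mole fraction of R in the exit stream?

Conversion of U: U consumed = 0.229 × 128 = 29.31 lbmol/h = 2ξ₁ + 2ξ₂.
Selectivity: 1ξ₁ / (2ξ₂) = 0.83 → ξ₁ = 1.66 ξ₂.
Substitute: (2·1.66 + 2) ξ₂ = 29.31 → ξ₂ = 5.51 lbmol/h, ξ₁ = 9.146 lbmol/h.
Outlet amounts (n = n₀ + Σ ν·ξ):
  U: 128 − 2(9.146) − 2(5.51) = 98.69
  R: 0 + 1(9.146) = 9.146
  V: 0 + 2(5.51) = 11.02
Total out = 118.9 lbmol/h; y_R = 9.146 / 118.9 = 0.07695.

0.077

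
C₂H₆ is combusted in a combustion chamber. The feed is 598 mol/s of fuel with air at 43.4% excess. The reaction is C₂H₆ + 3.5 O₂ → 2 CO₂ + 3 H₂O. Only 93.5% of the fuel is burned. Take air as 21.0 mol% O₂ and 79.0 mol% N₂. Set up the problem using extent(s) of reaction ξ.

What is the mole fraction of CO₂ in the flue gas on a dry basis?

0.0829

Stoichiometric O₂ = 3.5 × 598 = 2093 mol/s; O₂ fed = 2093 × 1.434 = 3001 mol/s.
N₂ fed = 3001 × 79/21 = 11290 mol/s.
Fuel reacted = 0.935 × 598 → ξ = 559.1 mol/s.
Outlet (n = n₀ + ν ξ):
  C₂H₆: 598 − 1(559.1) = 38.87
  O₂: 3001 − 3.5(559.1) = 1044
  N₂: 11290 (inert)
  CO₂: 0 + 2(559.1) = 1118
  H₂O: 0 + 3(559.1) = 1677
Dry total = 13490 mol/s; y_CO₂ (dry) = 1118 / 13490 = 0.08288.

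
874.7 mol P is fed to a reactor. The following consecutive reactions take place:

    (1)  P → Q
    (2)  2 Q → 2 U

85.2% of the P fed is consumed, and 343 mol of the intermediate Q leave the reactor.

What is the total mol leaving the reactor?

Conversion of P: P consumed = 1ξ₁ = 0.852 × 874.7 → ξ₁ = 745.2 mol.
Q balance: n_Q = 0 + 1ξ₁ − 2ξ₂ = 343 → ξ₂ = (1·745.2 − 343)/2 = 201.1 mol.
Outlet amounts (n = n₀ + Σ ν·ξ):
  P: 874.7 − 1(745.2) = 129.5
  Q: 0 + 1(745.2) − 2(201.1) = 343
  U: 0 + 2(201.1) = 402.2
Total out = 129.5 + 343 + 402.2 = 874.7 mol.

875 mol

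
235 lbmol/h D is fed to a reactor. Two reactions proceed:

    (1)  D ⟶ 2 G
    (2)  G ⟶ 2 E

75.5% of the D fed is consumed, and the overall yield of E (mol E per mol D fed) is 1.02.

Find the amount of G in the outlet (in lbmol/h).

235 lbmol/h

Conversion of D: D consumed = 1ξ₁ = 0.755 × 235 → ξ₁ = 177.4 lbmol/h.
Yield of E: 2ξ₂ / 235 = 1.02 → ξ₂ = 119.9 lbmol/h.
Outlet amounts (n = n₀ + Σ ν·ξ):
  D: 235 − 1(177.4) = 57.57
  G: 0 + 2(177.4) − 1(119.9) = 235
  E: 0 + 2(119.9) = 239.7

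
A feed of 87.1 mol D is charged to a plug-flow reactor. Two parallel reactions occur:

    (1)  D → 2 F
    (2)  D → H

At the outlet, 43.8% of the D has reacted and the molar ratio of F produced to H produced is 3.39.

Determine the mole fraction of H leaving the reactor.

Conversion of D: D consumed = 0.438 × 87.1 = 38.15 mol = 1ξ₁ + 1ξ₂.
Selectivity: 2ξ₁ / (1ξ₂) = 3.39 → ξ₁ = 1.695 ξ₂.
Substitute: (1·1.695 + 1) ξ₂ = 38.15 → ξ₂ = 14.16 mol, ξ₁ = 23.99 mol.
Outlet amounts (n = n₀ + Σ ν·ξ):
  D: 87.1 − 1(23.99) − 1(14.16) = 48.95
  F: 0 + 2(23.99) = 47.99
  H: 0 + 1(14.16) = 14.16
Total out = 111.1 mol; y_H = 14.16 / 111.1 = 0.1274.

0.127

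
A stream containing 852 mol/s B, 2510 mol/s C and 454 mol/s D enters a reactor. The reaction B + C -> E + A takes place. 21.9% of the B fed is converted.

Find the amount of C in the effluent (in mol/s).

2320 mol/s

B reacted = 0.219 × 852 = 186.6 mol/s; ν_B = −1, so ξ = 186.6/1 = 186.6 mol/s.
Outlet amounts (n = n₀ + ν ξ):
  B: 852 − 1(186.6) = 665.4
  C: 2510 − 1(186.6) = 2323
  E: 0 + 1(186.6) = 186.6
  A: 0 + 1(186.6) = 186.6
  D: 454 (inert)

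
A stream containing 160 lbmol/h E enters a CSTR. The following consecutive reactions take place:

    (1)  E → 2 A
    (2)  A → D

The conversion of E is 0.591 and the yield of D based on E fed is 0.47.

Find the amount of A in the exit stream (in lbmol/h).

Conversion of E: E consumed = 1ξ₁ = 0.591 × 160 → ξ₁ = 94.56 lbmol/h.
Yield of D: 1ξ₂ / 160 = 0.47 → ξ₂ = 75.2 lbmol/h.
Outlet amounts (n = n₀ + Σ ν·ξ):
  E: 160 − 1(94.56) = 65.44
  A: 0 + 2(94.56) − 1(75.2) = 113.9
  D: 0 + 1(75.2) = 75.2

114 lbmol/h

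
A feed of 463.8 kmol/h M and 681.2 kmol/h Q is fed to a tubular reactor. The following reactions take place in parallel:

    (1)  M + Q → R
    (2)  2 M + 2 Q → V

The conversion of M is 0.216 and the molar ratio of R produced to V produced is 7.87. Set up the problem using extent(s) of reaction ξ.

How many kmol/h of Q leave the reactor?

Conversion of M: M consumed = 0.216 × 463.8 = 100.2 kmol/h = 1ξ₁ + 2ξ₂.
Selectivity: 1ξ₁ / (1ξ₂) = 7.87 → ξ₁ = 7.87 ξ₂.
Substitute: (1·7.87 + 2) ξ₂ = 100.2 → ξ₂ = 10.15 kmol/h, ξ₁ = 79.88 kmol/h.
Outlet amounts (n = n₀ + Σ ν·ξ):
  M: 463.8 − 1(79.88) − 2(10.15) = 363.6
  Q: 681.2 − 1(79.88) − 2(10.15) = 581
  R: 0 + 1(79.88) = 79.88
  V: 0 + 1(10.15) = 10.15

581 kmol/h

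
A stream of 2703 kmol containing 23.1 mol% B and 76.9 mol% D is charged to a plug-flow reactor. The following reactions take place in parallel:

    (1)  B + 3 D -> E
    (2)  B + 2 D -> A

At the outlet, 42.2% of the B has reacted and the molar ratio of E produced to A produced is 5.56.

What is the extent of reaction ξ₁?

Conversion of B: B consumed = 0.422 × 624.4 = 263.5 kmol = 1ξ₁ + 1ξ₂.
Selectivity: 1ξ₁ / (1ξ₂) = 5.56 → ξ₁ = 5.56 ξ₂.
Substitute: (1·5.56 + 1) ξ₂ = 263.5 → ξ₂ = 40.17 kmol, ξ₁ = 223.3 kmol.
Outlet amounts (n = n₀ + Σ ν·ξ):
  B: 624.4 − 1(223.3) − 1(40.17) = 360.9
  D: 2079 − 3(223.3) − 2(40.17) = 1328
  E: 0 + 1(223.3) = 223.3
  A: 0 + 1(40.17) = 40.17

ξ₁ = 223 kmol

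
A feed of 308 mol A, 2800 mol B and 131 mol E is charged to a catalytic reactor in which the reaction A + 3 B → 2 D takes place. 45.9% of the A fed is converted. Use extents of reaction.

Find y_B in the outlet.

A reacted = 0.459 × 308 = 141.4 mol; ν_A = −1, so ξ = 141.4/1 = 141.4 mol.
Outlet amounts (n = n₀ + ν ξ):
  A: 308 − 1(141.4) = 166.6
  B: 2800 − 3(141.4) = 2376
  D: 0 + 2(141.4) = 282.7
  E: 131 (inert)
Total out = 2956 mol; y_B = 2376 / 2956 = 0.8037.

0.804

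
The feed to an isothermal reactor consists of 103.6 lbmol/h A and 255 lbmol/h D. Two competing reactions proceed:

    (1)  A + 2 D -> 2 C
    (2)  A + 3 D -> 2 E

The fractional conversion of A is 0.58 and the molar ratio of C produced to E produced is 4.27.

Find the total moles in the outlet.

287 lbmol/h

Conversion of A: A consumed = 0.58 × 103.6 = 60.09 lbmol/h = 1ξ₁ + 1ξ₂.
Selectivity: 2ξ₁ / (2ξ₂) = 4.27 → ξ₁ = 4.27 ξ₂.
Substitute: (1·4.27 + 1) ξ₂ = 60.09 → ξ₂ = 11.4 lbmol/h, ξ₁ = 48.69 lbmol/h.
Outlet amounts (n = n₀ + Σ ν·ξ):
  A: 103.6 − 1(48.69) − 1(11.4) = 43.51
  D: 255 − 2(48.69) − 3(11.4) = 123.4
  C: 0 + 2(48.69) = 97.37
  E: 0 + 2(11.4) = 22.8
Total out = 43.51 + 123.4 + 97.37 + 22.8 = 287.1 lbmol/h.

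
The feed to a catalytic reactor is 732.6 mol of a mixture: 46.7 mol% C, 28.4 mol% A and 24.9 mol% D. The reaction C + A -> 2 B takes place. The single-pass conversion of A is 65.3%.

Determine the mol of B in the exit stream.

272 mol

A reacted = 0.653 × 208.1 = 135.9 mol; ν_A = −1, so ξ = 135.9/1 = 135.9 mol.
Outlet amounts (n = n₀ + ν ξ):
  C: 342.1 − 1(135.9) = 206.3
  A: 208.1 − 1(135.9) = 72.2
  B: 0 + 2(135.9) = 271.7
  D: 182.4 (inert)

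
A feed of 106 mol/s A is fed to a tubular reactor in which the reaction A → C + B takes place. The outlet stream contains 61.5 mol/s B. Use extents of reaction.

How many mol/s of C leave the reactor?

61.5 mol/s

For B: n = n₀ + 1ξ → 61.5 = 0 + 1ξ, giving ξ = 61.5 mol/s.
Outlet amounts (n = n₀ + ν ξ):
  A: 106 − 1(61.5) = 44.5
  C: 0 + 1(61.5) = 61.5
  B: 0 + 1(61.5) = 61.5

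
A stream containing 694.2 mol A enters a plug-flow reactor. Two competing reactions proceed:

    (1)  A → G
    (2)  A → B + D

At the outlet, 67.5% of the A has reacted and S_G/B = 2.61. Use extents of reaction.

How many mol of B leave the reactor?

130 mol

Conversion of A: A consumed = 0.675 × 694.2 = 468.6 mol = 1ξ₁ + 1ξ₂.
Selectivity: 1ξ₁ / (1ξ₂) = 2.61 → ξ₁ = 2.61 ξ₂.
Substitute: (1·2.61 + 1) ξ₂ = 468.6 → ξ₂ = 129.8 mol, ξ₁ = 338.8 mol.
Outlet amounts (n = n₀ + Σ ν·ξ):
  A: 694.2 − 1(338.8) − 1(129.8) = 225.6
  G: 0 + 1(338.8) = 338.8
  B: 0 + 1(129.8) = 129.8
  D: 0 + 1(129.8) = 129.8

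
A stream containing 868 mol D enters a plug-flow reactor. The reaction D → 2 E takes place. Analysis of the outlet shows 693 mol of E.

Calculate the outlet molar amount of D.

For E: n = n₀ + 2ξ → 693 = 0 + 2ξ, giving ξ = 346.5 mol.
Outlet amounts (n = n₀ + ν ξ):
  D: 868 − 1(346.5) = 521.5
  E: 0 + 2(346.5) = 693

522 mol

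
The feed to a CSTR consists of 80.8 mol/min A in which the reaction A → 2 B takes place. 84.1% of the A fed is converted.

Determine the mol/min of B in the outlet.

A reacted = 0.841 × 80.8 = 67.95 mol/min; ν_A = −1, so ξ = 67.95/1 = 67.95 mol/min.
Outlet amounts (n = n₀ + ν ξ):
  A: 80.8 − 1(67.95) = 12.85
  B: 0 + 2(67.95) = 135.9

136 mol/min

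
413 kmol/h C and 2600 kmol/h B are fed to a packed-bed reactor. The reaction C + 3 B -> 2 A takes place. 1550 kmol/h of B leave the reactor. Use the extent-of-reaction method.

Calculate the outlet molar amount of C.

63 kmol/h

For B: n = n₀ − 3ξ → 1550 = 2600 − 3ξ, giving ξ = 350 kmol/h.
Outlet amounts (n = n₀ + ν ξ):
  C: 413 − 1(350) = 63
  B: 2600 − 3(350) = 1550
  A: 0 + 2(350) = 700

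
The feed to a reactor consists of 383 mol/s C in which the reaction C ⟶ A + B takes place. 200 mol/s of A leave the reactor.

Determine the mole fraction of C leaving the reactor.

0.314

For A: n = n₀ + 1ξ → 200 = 0 + 1ξ, giving ξ = 200 mol/s.
Outlet amounts (n = n₀ + ν ξ):
  C: 383 − 1(200) = 183
  A: 0 + 1(200) = 200
  B: 0 + 1(200) = 200
Total out = 583 mol/s; y_C = 183 / 583 = 0.3139.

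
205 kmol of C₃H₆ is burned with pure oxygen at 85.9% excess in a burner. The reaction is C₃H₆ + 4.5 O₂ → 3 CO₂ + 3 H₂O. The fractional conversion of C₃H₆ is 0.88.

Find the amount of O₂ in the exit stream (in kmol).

903 kmol

Stoichiometric O₂ = 4.5 × 205 = 922.5 kmol; O₂ fed = 922.5 × 1.859 = 1715 kmol.
Fuel reacted = 0.88 × 205 → ξ = 180.4 kmol.
Outlet (n = n₀ + ν ξ):
  C₃H₆: 205 − 1(180.4) = 24.6
  O₂: 1715 − 4.5(180.4) = 903.1
  CO₂: 0 + 3(180.4) = 541.2
  H₂O: 0 + 3(180.4) = 541.2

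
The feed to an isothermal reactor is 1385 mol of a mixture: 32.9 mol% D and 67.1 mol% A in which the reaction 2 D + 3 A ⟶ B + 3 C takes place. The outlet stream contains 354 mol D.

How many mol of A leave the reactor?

777 mol

For D: n = n₀ − 2ξ → 354 = 455.7 − 2ξ, giving ξ = 50.83 mol.
Outlet amounts (n = n₀ + ν ξ):
  D: 455.7 − 2(50.83) = 354
  A: 929.3 − 3(50.83) = 776.8
  B: 0 + 1(50.83) = 50.83
  C: 0 + 3(50.83) = 152.5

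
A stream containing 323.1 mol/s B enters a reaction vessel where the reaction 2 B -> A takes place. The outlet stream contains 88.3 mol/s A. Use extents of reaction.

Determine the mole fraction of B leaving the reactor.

0.624

For A: n = n₀ + 1ξ → 88.3 = 0 + 1ξ, giving ξ = 88.3 mol/s.
Outlet amounts (n = n₀ + ν ξ):
  B: 323.1 − 2(88.3) = 146.5
  A: 0 + 1(88.3) = 88.3
Total out = 234.8 mol/s; y_B = 146.5 / 234.8 = 0.6239.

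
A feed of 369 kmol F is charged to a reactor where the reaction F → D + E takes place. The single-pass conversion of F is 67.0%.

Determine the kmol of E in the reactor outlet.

F reacted = 0.67 × 369 = 247.2 kmol; ν_F = −1, so ξ = 247.2/1 = 247.2 kmol.
Outlet amounts (n = n₀ + ν ξ):
  F: 369 − 1(247.2) = 121.8
  D: 0 + 1(247.2) = 247.2
  E: 0 + 1(247.2) = 247.2

247 kmol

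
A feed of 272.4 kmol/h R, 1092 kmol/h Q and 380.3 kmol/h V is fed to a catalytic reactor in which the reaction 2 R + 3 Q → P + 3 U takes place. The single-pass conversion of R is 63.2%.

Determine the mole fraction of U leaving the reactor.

0.156

R reacted = 0.632 × 272.4 = 172.2 kmol/h; ν_R = −2, so ξ = 172.2/2 = 86.08 kmol/h.
Outlet amounts (n = n₀ + ν ξ):
  R: 272.4 − 2(86.08) = 100.2
  Q: 1092 − 3(86.08) = 833.8
  P: 0 + 1(86.08) = 86.08
  U: 0 + 3(86.08) = 258.2
  V: 380.3 (inert)
Total out = 1659 kmol/h; y_U = 258.2 / 1659 = 0.1557.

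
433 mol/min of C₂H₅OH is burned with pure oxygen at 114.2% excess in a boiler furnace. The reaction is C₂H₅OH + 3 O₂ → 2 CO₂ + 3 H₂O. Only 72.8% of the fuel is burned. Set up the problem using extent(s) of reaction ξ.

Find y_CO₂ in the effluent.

Stoichiometric O₂ = 3 × 433 = 1299 mol/min; O₂ fed = 1299 × 2.142 = 2782 mol/min.
Fuel reacted = 0.728 × 433 → ξ = 315.2 mol/min.
Outlet (n = n₀ + ν ξ):
  C₂H₅OH: 433 − 1(315.2) = 117.8
  O₂: 2782 − 3(315.2) = 1837
  CO₂: 0 + 2(315.2) = 630.4
  H₂O: 0 + 3(315.2) = 945.7
Total out = 3531 mol/min; y_CO₂ = 630.4 / 3531 = 0.1786.

0.179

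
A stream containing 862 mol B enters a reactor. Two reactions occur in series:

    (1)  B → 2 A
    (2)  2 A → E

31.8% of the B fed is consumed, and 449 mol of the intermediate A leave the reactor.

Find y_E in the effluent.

Conversion of B: B consumed = 1ξ₁ = 0.318 × 862 → ξ₁ = 274.1 mol.
A balance: n_A = 0 + 2ξ₁ − 2ξ₂ = 449 → ξ₂ = (2·274.1 − 449)/2 = 49.62 mol.
Outlet amounts (n = n₀ + Σ ν·ξ):
  B: 862 − 1(274.1) = 587.9
  A: 0 + 2(274.1) − 2(49.62) = 449
  E: 0 + 1(49.62) = 49.62
Total out = 1086 mol; y_E = 49.62 / 1086 = 0.04567.

0.0457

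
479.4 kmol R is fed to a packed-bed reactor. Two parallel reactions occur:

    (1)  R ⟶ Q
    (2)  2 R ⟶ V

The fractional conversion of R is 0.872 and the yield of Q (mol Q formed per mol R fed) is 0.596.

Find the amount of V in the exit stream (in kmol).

Yield of Q: 1ξ₁ / 479.4 = 0.596 → ξ₁ = 285.7 kmol.
Conversion of R: 1ξ₁ + 2ξ₂ = 0.872 × 479.4 = 418 → ξ₂ = 66.16 kmol.
Outlet amounts (n = n₀ + Σ ν·ξ):
  R: 479.4 − 1(285.7) − 2(66.16) = 61.36
  Q: 0 + 1(285.7) = 285.7
  V: 0 + 1(66.16) = 66.16

66.2 kmol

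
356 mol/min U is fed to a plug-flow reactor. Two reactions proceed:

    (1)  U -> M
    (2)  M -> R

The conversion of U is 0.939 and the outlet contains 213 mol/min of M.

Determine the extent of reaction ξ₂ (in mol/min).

Conversion of U: U consumed = 1ξ₁ = 0.939 × 356 → ξ₁ = 334.3 mol/min.
M balance: n_M = 0 + 1ξ₁ − 1ξ₂ = 213 → ξ₂ = (1·334.3 − 213)/1 = 121.3 mol/min.
Outlet amounts (n = n₀ + Σ ν·ξ):
  U: 356 − 1(334.3) = 21.72
  M: 0 + 1(334.3) − 1(121.3) = 213
  R: 0 + 1(121.3) = 121.3

ξ₂ = 121 mol/min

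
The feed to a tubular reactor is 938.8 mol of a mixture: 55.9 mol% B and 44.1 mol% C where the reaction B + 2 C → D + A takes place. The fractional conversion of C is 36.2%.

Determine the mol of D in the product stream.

C reacted = 0.362 × 414 = 149.9 mol; ν_C = −2, so ξ = 149.9/2 = 74.94 mol.
Outlet amounts (n = n₀ + ν ξ):
  B: 524.8 − 1(74.94) = 449.9
  C: 414 − 2(74.94) = 264.1
  D: 0 + 1(74.94) = 74.94
  A: 0 + 1(74.94) = 74.94

74.9 mol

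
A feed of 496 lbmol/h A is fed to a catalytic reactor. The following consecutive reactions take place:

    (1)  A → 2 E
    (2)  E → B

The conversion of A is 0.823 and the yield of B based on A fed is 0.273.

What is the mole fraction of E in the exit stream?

0.753

Conversion of A: A consumed = 1ξ₁ = 0.823 × 496 → ξ₁ = 408.2 lbmol/h.
Yield of B: 1ξ₂ / 496 = 0.273 → ξ₂ = 135.4 lbmol/h.
Outlet amounts (n = n₀ + Σ ν·ξ):
  A: 496 − 1(408.2) = 87.79
  E: 0 + 2(408.2) − 1(135.4) = 681
  B: 0 + 1(135.4) = 135.4
Total out = 904.2 lbmol/h; y_E = 681 / 904.2 = 0.7532.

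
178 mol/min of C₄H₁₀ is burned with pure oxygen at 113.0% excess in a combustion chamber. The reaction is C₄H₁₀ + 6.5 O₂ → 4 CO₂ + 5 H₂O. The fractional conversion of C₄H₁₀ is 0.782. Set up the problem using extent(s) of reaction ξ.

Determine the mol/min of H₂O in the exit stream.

Stoichiometric O₂ = 6.5 × 178 = 1157 mol/min; O₂ fed = 1157 × 2.130 = 2464 mol/min.
Fuel reacted = 0.782 × 178 → ξ = 139.2 mol/min.
Outlet (n = n₀ + ν ξ):
  C₄H₁₀: 178 − 1(139.2) = 38.8
  O₂: 2464 − 6.5(139.2) = 1560
  CO₂: 0 + 4(139.2) = 556.8
  H₂O: 0 + 5(139.2) = 696

696 mol/min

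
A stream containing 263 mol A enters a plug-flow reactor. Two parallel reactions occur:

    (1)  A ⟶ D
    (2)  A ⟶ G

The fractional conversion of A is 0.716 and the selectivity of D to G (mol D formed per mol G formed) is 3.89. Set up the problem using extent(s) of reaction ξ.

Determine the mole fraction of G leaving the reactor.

Conversion of A: A consumed = 0.716 × 263 = 188.3 mol = 1ξ₁ + 1ξ₂.
Selectivity: 1ξ₁ / (1ξ₂) = 3.89 → ξ₁ = 3.89 ξ₂.
Substitute: (1·3.89 + 1) ξ₂ = 188.3 → ξ₂ = 38.51 mol, ξ₁ = 149.8 mol.
Outlet amounts (n = n₀ + Σ ν·ξ):
  A: 263 − 1(149.8) − 1(38.51) = 74.69
  D: 0 + 1(149.8) = 149.8
  G: 0 + 1(38.51) = 38.51
Total out = 263 mol; y_G = 38.51 / 263 = 0.1464.

0.146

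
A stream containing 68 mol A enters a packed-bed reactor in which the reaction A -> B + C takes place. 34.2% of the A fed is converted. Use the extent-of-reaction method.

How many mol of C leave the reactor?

A reacted = 0.342 × 68 = 23.26 mol; ν_A = −1, so ξ = 23.26/1 = 23.26 mol.
Outlet amounts (n = n₀ + ν ξ):
  A: 68 − 1(23.26) = 44.74
  B: 0 + 1(23.26) = 23.26
  C: 0 + 1(23.26) = 23.26

23.3 mol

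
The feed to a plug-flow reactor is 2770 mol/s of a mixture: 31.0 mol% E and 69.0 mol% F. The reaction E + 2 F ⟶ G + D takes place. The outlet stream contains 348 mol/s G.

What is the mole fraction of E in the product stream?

0.211

For G: n = n₀ + 1ξ → 348 = 0 + 1ξ, giving ξ = 348 mol/s.
Outlet amounts (n = n₀ + ν ξ):
  E: 858.7 − 1(348) = 510.7
  F: 1911 − 2(348) = 1215
  G: 0 + 1(348) = 348
  D: 0 + 1(348) = 348
Total out = 2422 mol/s; y_E = 510.7 / 2422 = 0.2109.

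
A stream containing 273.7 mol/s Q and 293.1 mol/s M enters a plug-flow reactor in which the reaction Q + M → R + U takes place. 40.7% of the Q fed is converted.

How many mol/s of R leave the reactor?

Q reacted = 0.407 × 273.7 = 111.4 mol/s; ν_Q = −1, so ξ = 111.4/1 = 111.4 mol/s.
Outlet amounts (n = n₀ + ν ξ):
  Q: 273.7 − 1(111.4) = 162.3
  M: 293.1 − 1(111.4) = 181.7
  R: 0 + 1(111.4) = 111.4
  U: 0 + 1(111.4) = 111.4

111 mol/s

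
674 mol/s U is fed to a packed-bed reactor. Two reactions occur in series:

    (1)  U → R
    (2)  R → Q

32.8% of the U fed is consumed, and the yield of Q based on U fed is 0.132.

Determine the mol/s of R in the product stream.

Conversion of U: U consumed = 1ξ₁ = 0.328 × 674 → ξ₁ = 221.1 mol/s.
Yield of Q: 1ξ₂ / 674 = 0.132 → ξ₂ = 88.97 mol/s.
Outlet amounts (n = n₀ + Σ ν·ξ):
  U: 674 − 1(221.1) = 452.9
  R: 0 + 1(221.1) − 1(88.97) = 132.1
  Q: 0 + 1(88.97) = 88.97

132 mol/s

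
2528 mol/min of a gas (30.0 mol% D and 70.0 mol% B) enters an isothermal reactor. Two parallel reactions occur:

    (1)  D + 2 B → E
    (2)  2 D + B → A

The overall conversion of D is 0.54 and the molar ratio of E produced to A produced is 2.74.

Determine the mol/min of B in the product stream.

Conversion of D: D consumed = 0.54 × 758.4 = 409.5 mol/min = 1ξ₁ + 2ξ₂.
Selectivity: 1ξ₁ / (1ξ₂) = 2.74 → ξ₁ = 2.74 ξ₂.
Substitute: (1·2.74 + 2) ξ₂ = 409.5 → ξ₂ = 86.4 mol/min, ξ₁ = 236.7 mol/min.
Outlet amounts (n = n₀ + Σ ν·ξ):
  D: 758.4 − 1(236.7) − 2(86.4) = 348.9
  B: 1770 − 2(236.7) − 1(86.4) = 1210
  E: 0 + 1(236.7) = 236.7
  A: 0 + 1(86.4) = 86.4

1210 mol/min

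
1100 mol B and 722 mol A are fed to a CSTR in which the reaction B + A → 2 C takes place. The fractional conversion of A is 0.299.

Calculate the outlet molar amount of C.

432 mol

A reacted = 0.299 × 722 = 215.9 mol; ν_A = −1, so ξ = 215.9/1 = 215.9 mol.
Outlet amounts (n = n₀ + ν ξ):
  B: 1100 − 1(215.9) = 884.1
  A: 722 − 1(215.9) = 506.1
  C: 0 + 2(215.9) = 431.8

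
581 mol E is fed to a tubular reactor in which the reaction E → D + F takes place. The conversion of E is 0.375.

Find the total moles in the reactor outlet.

799 mol

E reacted = 0.375 × 581 = 217.9 mol; ν_E = −1, so ξ = 217.9/1 = 217.9 mol.
Outlet amounts (n = n₀ + ν ξ):
  E: 581 − 1(217.9) = 363.1
  D: 0 + 1(217.9) = 217.9
  F: 0 + 1(217.9) = 217.9
Total out = 363.1 + 217.9 + 217.9 = 798.9 mol.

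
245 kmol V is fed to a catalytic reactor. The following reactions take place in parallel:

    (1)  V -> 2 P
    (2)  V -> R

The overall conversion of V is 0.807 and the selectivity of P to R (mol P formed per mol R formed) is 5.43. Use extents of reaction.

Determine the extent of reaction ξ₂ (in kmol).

ξ₂ = 53.2 kmol

Conversion of V: V consumed = 0.807 × 245 = 197.7 kmol = 1ξ₁ + 1ξ₂.
Selectivity: 2ξ₁ / (1ξ₂) = 5.43 → ξ₁ = 2.715 ξ₂.
Substitute: (1·2.715 + 1) ξ₂ = 197.7 → ξ₂ = 53.22 kmol, ξ₁ = 144.5 kmol.
Outlet amounts (n = n₀ + Σ ν·ξ):
  V: 245 − 1(144.5) − 1(53.22) = 47.28
  P: 0 + 2(144.5) = 289
  R: 0 + 1(53.22) = 53.22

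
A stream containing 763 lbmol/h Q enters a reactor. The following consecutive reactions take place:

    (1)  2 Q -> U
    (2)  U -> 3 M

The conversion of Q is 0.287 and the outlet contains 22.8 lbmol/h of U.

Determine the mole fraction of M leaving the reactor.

Conversion of Q: Q consumed = 2ξ₁ = 0.287 × 763 → ξ₁ = 109.5 lbmol/h.
U balance: n_U = 0 + 1ξ₁ − 1ξ₂ = 22.8 → ξ₂ = (1·109.5 − 22.8)/1 = 86.69 lbmol/h.
Outlet amounts (n = n₀ + Σ ν·ξ):
  Q: 763 − 2(109.5) = 544
  U: 0 + 1(109.5) − 1(86.69) = 22.8
  M: 0 + 3(86.69) = 260.1
Total out = 826.9 lbmol/h; y_M = 260.1 / 826.9 = 0.3145.

0.315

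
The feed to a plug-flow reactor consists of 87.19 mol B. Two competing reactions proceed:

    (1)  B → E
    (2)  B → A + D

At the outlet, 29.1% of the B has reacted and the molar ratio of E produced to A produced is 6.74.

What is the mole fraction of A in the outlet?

0.0362

Conversion of B: B consumed = 0.291 × 87.19 = 25.37 mol = 1ξ₁ + 1ξ₂.
Selectivity: 1ξ₁ / (1ξ₂) = 6.74 → ξ₁ = 6.74 ξ₂.
Substitute: (1·6.74 + 1) ξ₂ = 25.37 → ξ₂ = 3.278 mol, ξ₁ = 22.09 mol.
Outlet amounts (n = n₀ + Σ ν·ξ):
  B: 87.19 − 1(22.09) − 1(3.278) = 61.82
  E: 0 + 1(22.09) = 22.09
  A: 0 + 1(3.278) = 3.278
  D: 0 + 1(3.278) = 3.278
Total out = 90.47 mol; y_A = 3.278 / 90.47 = 0.03623.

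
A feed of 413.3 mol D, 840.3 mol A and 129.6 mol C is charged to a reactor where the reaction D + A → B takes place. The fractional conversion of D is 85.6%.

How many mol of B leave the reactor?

D reacted = 0.856 × 413.3 = 353.8 mol; ν_D = −1, so ξ = 353.8/1 = 353.8 mol.
Outlet amounts (n = n₀ + ν ξ):
  D: 413.3 − 1(353.8) = 59.52
  A: 840.3 − 1(353.8) = 486.5
  B: 0 + 1(353.8) = 353.8
  C: 129.6 (inert)

354 mol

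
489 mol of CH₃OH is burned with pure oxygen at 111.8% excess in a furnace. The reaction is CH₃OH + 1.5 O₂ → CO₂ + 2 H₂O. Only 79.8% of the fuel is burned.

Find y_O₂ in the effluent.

0.433

Stoichiometric O₂ = 1.5 × 489 = 733.5 mol; O₂ fed = 733.5 × 2.118 = 1554 mol.
Fuel reacted = 0.798 × 489 → ξ = 390.2 mol.
Outlet (n = n₀ + ν ξ):
  CH₃OH: 489 − 1(390.2) = 98.78
  O₂: 1554 − 1.5(390.2) = 968.2
  CO₂: 0 + 1(390.2) = 390.2
  H₂O: 0 + 2(390.2) = 780.4
Total out = 2238 mol; y_O₂ = 968.2 / 2238 = 0.4327.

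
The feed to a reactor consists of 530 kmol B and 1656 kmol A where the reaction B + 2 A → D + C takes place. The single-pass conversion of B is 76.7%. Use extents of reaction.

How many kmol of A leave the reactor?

843 kmol

B reacted = 0.767 × 530 = 406.5 kmol; ν_B = −1, so ξ = 406.5/1 = 406.5 kmol.
Outlet amounts (n = n₀ + ν ξ):
  B: 530 − 1(406.5) = 123.5
  A: 1656 − 2(406.5) = 843
  D: 0 + 1(406.5) = 406.5
  C: 0 + 1(406.5) = 406.5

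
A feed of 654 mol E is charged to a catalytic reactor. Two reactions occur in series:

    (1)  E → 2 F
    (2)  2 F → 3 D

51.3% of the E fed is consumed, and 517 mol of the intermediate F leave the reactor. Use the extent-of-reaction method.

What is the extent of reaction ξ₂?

ξ₂ = 77 mol

Conversion of E: E consumed = 1ξ₁ = 0.513 × 654 → ξ₁ = 335.5 mol.
F balance: n_F = 0 + 2ξ₁ − 2ξ₂ = 517 → ξ₂ = (2·335.5 − 517)/2 = 77 mol.
Outlet amounts (n = n₀ + Σ ν·ξ):
  E: 654 − 1(335.5) = 318.5
  F: 0 + 2(335.5) − 2(77) = 517
  D: 0 + 3(77) = 231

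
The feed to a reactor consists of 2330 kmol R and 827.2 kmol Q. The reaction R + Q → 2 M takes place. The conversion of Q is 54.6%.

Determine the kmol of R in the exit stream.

Q reacted = 0.546 × 827.2 = 451.7 kmol; ν_Q = −1, so ξ = 451.7/1 = 451.7 kmol.
Outlet amounts (n = n₀ + ν ξ):
  R: 2330 − 1(451.7) = 1878
  Q: 827.2 − 1(451.7) = 375.5
  M: 0 + 2(451.7) = 903.3

1880 kmol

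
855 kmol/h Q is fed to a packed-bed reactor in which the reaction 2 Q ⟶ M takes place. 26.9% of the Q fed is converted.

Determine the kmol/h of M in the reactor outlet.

115 kmol/h

Q reacted = 0.269 × 855 = 230 kmol/h; ν_Q = −2, so ξ = 230/2 = 115 kmol/h.
Outlet amounts (n = n₀ + ν ξ):
  Q: 855 − 2(115) = 625
  M: 0 + 1(115) = 115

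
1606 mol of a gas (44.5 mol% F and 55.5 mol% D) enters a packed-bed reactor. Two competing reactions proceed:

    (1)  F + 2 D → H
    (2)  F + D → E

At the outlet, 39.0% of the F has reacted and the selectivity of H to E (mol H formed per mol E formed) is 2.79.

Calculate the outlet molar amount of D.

407 mol

Conversion of F: F consumed = 0.39 × 714.7 = 278.7 mol = 1ξ₁ + 1ξ₂.
Selectivity: 1ξ₁ / (1ξ₂) = 2.79 → ξ₁ = 2.79 ξ₂.
Substitute: (1·2.79 + 1) ξ₂ = 278.7 → ξ₂ = 73.54 mol, ξ₁ = 205.2 mol.
Outlet amounts (n = n₀ + Σ ν·ξ):
  F: 714.7 − 1(205.2) − 1(73.54) = 435.9
  D: 891.3 − 2(205.2) − 1(73.54) = 407.4
  H: 0 + 1(205.2) = 205.2
  E: 0 + 1(73.54) = 73.54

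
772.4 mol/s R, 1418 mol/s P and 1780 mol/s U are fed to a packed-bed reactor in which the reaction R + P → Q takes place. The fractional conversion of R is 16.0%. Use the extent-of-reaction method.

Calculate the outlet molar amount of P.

R reacted = 0.16 × 772.4 = 123.6 mol/s; ν_R = −1, so ξ = 123.6/1 = 123.6 mol/s.
Outlet amounts (n = n₀ + ν ξ):
  R: 772.4 − 1(123.6) = 648.8
  P: 1418 − 1(123.6) = 1294
  Q: 0 + 1(123.6) = 123.6
  U: 1780 (inert)

1290 mol/s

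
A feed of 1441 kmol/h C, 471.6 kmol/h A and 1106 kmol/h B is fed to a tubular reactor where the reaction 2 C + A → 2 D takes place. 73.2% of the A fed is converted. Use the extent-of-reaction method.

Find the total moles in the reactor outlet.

A reacted = 0.732 × 471.6 = 345.2 kmol/h; ν_A = −1, so ξ = 345.2/1 = 345.2 kmol/h.
Outlet amounts (n = n₀ + ν ξ):
  C: 1441 − 2(345.2) = 750.6
  A: 471.6 − 1(345.2) = 126.4
  D: 0 + 2(345.2) = 690.4
  B: 1106 (inert)
Total out = 750.6 + 126.4 + 690.4 + 1106 = 2673 kmol/h.

2670 kmol/h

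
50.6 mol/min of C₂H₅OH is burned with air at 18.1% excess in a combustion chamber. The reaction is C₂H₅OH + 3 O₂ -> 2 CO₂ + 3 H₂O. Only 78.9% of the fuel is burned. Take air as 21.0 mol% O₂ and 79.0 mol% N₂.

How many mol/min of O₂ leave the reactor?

Stoichiometric O₂ = 3 × 50.6 = 151.8 mol/min; O₂ fed = 151.8 × 1.181 = 179.3 mol/min.
N₂ fed = 179.3 × 79/21 = 674.4 mol/min.
Fuel reacted = 0.789 × 50.6 → ξ = 39.92 mol/min.
Outlet (n = n₀ + ν ξ):
  C₂H₅OH: 50.6 − 1(39.92) = 10.68
  O₂: 179.3 − 3(39.92) = 59.51
  N₂: 674.4 (inert)
  CO₂: 0 + 2(39.92) = 79.85
  H₂O: 0 + 3(39.92) = 119.8

59.5 mol/min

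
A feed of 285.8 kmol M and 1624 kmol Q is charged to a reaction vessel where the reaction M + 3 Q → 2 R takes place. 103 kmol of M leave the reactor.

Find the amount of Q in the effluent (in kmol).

For M: n = n₀ − 1ξ → 103 = 285.8 − 1ξ, giving ξ = 182.8 kmol.
Outlet amounts (n = n₀ + ν ξ):
  M: 285.8 − 1(182.8) = 103
  Q: 1624 − 3(182.8) = 1076
  R: 0 + 2(182.8) = 365.6

1080 kmol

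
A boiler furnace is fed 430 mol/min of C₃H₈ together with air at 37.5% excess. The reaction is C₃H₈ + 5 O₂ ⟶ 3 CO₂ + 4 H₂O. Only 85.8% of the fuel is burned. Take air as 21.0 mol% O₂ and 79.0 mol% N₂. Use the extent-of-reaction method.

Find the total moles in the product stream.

Stoichiometric O₂ = 5 × 430 = 2150 mol/min; O₂ fed = 2150 × 1.375 = 2956 mol/min.
N₂ fed = 2956 × 79/21 = 11120 mol/min.
Fuel reacted = 0.858 × 430 → ξ = 368.9 mol/min.
Outlet (n = n₀ + ν ξ):
  C₃H₈: 430 − 1(368.9) = 61.06
  O₂: 2956 − 5(368.9) = 1112
  N₂: 11120 (inert)
  CO₂: 0 + 3(368.9) = 1107
  H₂O: 0 + 4(368.9) = 1476
Total out = 61.06 + 1112 + 11120 + 1107 + 1476 = 14880 mol/min.

14900 mol/min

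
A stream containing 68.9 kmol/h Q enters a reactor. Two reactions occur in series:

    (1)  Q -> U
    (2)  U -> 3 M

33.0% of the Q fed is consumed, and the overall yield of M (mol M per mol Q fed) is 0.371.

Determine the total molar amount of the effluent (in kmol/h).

85.9 kmol/h

Conversion of Q: Q consumed = 1ξ₁ = 0.33 × 68.9 → ξ₁ = 22.74 kmol/h.
Yield of M: 3ξ₂ / 68.9 = 0.371 → ξ₂ = 8.521 kmol/h.
Outlet amounts (n = n₀ + Σ ν·ξ):
  Q: 68.9 − 1(22.74) = 46.16
  U: 0 + 1(22.74) − 1(8.521) = 14.22
  M: 0 + 3(8.521) = 25.56
Total out = 46.16 + 14.22 + 25.56 = 85.94 kmol/h.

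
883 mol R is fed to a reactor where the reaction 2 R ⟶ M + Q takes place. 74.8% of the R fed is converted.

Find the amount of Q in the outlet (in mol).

330 mol

R reacted = 0.748 × 883 = 660.5 mol; ν_R = −2, so ξ = 660.5/2 = 330.2 mol.
Outlet amounts (n = n₀ + ν ξ):
  R: 883 − 2(330.2) = 222.5
  M: 0 + 1(330.2) = 330.2
  Q: 0 + 1(330.2) = 330.2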